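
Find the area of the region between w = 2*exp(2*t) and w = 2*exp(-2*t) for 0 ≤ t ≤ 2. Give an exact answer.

On [0, 2], (2*exp(2*t)) - (2*exp(-2*t)) = 2*exp(2*t) - 2*exp(-2*t) is ≥ 0 throughout, so the area is a single integral of |2*exp(2*t) - 2*exp(-2*t)|.
∫[0,2] (2*exp(2*t) - 2*exp(-2*t)) dt = -2 + exp(-4) + exp(4).

-2 + exp(-4) + exp(4)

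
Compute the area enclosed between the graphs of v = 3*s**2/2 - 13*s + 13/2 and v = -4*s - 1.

Set the curves equal: 3*s**2/2 - 13*s + 13/2 = -4*s - 1, so 3*s**2/2 - 9*s + 15/2 = 0, which factors as 3*(s - 5)*(s - 1)/2 = 0. The curves meet at s = 1, 5.
On [1, 5], v = -4*s - 1 is on top; that piece has area ∫[1,5] (-(3*s**2/2 - 9*s + 15/2)) ds = 16.

16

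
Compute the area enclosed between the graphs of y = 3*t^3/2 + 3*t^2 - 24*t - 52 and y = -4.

284

Set the curves equal: 3*t^3/2 + 3*t^2 - 24*t - 52 = -4, so 3*t^3/2 + 3*t^2 - 24*t - 48 = 0, which factors as 3*(t - 4)*(t + 2)*(t + 4)/2 = 0. The curves meet at t = -4, -2, 4.
On [-4, -2], y = 3*t^3/2 + 3*t^2 - 24*t - 52 is on top; that piece has area ∫[-4,-2] (3*t^3/2 + 3*t^2 - 24*t - 48) dt = 14.
On [-2, 4], y = -4 is on top; that piece has area ∫[-2,4] (-(3*t^3/2 + 3*t^2 - 24*t - 48)) dt = 270.
Total enclosed area = 14 + 270 = 284.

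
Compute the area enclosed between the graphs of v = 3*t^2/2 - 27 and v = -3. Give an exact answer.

128

Set the curves equal: 3*t^2/2 - 27 = -3, so 3*t^2/2 - 24 = 0, which factors as 3*(t - 4)*(t + 4)/2 = 0. The curves meet at t = -4, 4.
On [-4, 4], v = -3 is on top; that piece has area ∫[-4,4] (-(3*t^2/2 - 24)) dt = 128.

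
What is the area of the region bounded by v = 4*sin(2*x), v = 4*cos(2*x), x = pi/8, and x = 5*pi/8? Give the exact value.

4*sqrt(2)

On [pi/8, 5*pi/8], (4*sin(2*x)) - (4*cos(2*x)) = 4*sin(2*x) - 4*cos(2*x) is ≥ 0 throughout, so the area is a single integral of |4*sin(2*x) - 4*cos(2*x)|.
∫[pi/8,5*pi/8] (4*sin(2*x) - 4*cos(2*x)) dx = 4*sqrt(2).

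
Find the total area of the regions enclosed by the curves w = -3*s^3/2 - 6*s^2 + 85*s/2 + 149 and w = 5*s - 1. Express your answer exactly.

Set the curves equal: -3*s^3/2 - 6*s^2 + 85*s/2 + 149 = 5*s - 1, so -3*s^3/2 - 6*s^2 + 75*s/2 + 150 = 0, which factors as -3*(s - 5)*(s + 4)*(s + 5)/2 = 0. The curves meet at s = -5, -4, 5.
On [-5, -4], w = 5*s - 1 is on top; that piece has area ∫[-5,-4] (-(-3*s^3/2 - 6*s^2 + 75*s/2 + 150)) ds = 19/8.
On [-4, 5], w = -3*s^3/2 - 6*s^2 + 85*s/2 + 149 is on top; that piece has area ∫[-4,5] (-3*s^3/2 - 6*s^2 + 75*s/2 + 150) ds = 8019/8.
Total enclosed area = 19/8 + 8019/8 = 4019/4.

4019/4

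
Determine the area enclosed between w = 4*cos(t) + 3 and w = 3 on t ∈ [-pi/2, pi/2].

8

On [-pi/2, pi/2], (4*cos(t) + 3) - (3) = 4*cos(t) is ≥ 0 throughout, so the area is a single integral of |4*cos(t)|.
∫[-pi/2,pi/2] (4*cos(t)) dt = 8.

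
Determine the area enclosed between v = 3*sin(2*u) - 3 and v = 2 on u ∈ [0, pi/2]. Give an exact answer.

On [0, pi/2], (3*sin(2*u) - 3) - (2) = 3*sin(2*u) - 5 is ≤ 0 throughout, so the area is a single integral of |3*sin(2*u) - 5|.
∫[0,pi/2] (3*sin(2*u) - 5) du = 3 - 5*pi/2; the area of that piece is -3 + 5*pi/2.

-3 + 5*pi/2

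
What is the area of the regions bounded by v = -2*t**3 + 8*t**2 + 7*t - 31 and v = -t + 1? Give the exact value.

Set the curves equal: -2*t**3 + 8*t**2 + 7*t - 31 = -t + 1, so -2*t**3 + 8*t**2 + 8*t - 32 = 0, which factors as -2*(t - 4)*(t - 2)*(t + 2) = 0. The curves meet at t = -2, 2, 4.
On [-2, 2], v = -t + 1 is on top; that piece has area ∫[-2,2] (-(-2*t**3 + 8*t**2 + 8*t - 32)) dt = 256/3.
On [2, 4], v = -2*t**3 + 8*t**2 + 7*t - 31 is on top; that piece has area ∫[2,4] (-2*t**3 + 8*t**2 + 8*t - 32) dt = 40/3.
Total enclosed area = 256/3 + 40/3 = 296/3.

296/3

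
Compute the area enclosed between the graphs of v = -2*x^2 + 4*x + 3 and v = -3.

64/3

Set the curves equal: -2*x^2 + 4*x + 3 = -3, so -2*x^2 + 4*x + 6 = 0, which factors as -2*(x - 3)*(x + 1) = 0. The curves meet at x = -1, 3.
On [-1, 3], v = -2*x^2 + 4*x + 3 is on top; that piece has area ∫[-1,3] (-2*x^2 + 4*x + 6) dx = 64/3.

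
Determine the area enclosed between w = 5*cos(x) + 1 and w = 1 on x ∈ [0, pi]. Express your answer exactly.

The difference (5*cos(x) + 1) - (1) = 5*cos(x) changes sign at x = pi/2 inside [0, pi], so split the integral there.
∫[0,pi/2] (5*cos(x)) dx = 5.
∫[pi/2,pi] (5*cos(x)) dx = -5; the area of that piece is 5.
Total area = 5 + 5 = 10.

10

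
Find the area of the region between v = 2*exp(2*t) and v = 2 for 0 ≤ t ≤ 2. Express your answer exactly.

-5 + exp(4)

On [0, 2], (2*exp(2*t)) - (2) = 2*exp(2*t) - 2 is ≥ 0 throughout, so the area is a single integral of |2*exp(2*t) - 2|.
∫[0,2] (2*exp(2*t) - 2) dt = -5 + exp(4).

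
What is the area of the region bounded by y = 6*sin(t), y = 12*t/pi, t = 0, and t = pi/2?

6 - 3*pi/2

On [0, pi/2], (6*sin(t)) - (12*t/pi) = -12*t/pi + 6*sin(t) is ≥ 0 throughout, so the area is a single integral of |-12*t/pi + 6*sin(t)|.
∫[0,pi/2] (-12*t/pi + 6*sin(t)) dt = 6 - 3*pi/2.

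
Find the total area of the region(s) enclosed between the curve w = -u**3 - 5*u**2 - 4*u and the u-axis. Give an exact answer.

71/6

The curve meets the u-axis where -u**3 - 5*u**2 - 4*u = 0, i.e. -u*(u + 1)*(u + 4) = 0, at u = -4, -1, 0.
On [-4, -1] the curve lies below the axis; ∫[-4,-1] (-u**3 - 5*u**2 - 4*u) du = -45/4, giving area 45/4.
On [-1, 0] the curve lies above the axis; ∫[-1,0] (-u**3 - 5*u**2 - 4*u) du = 7/12, giving area 7/12.
Total area = 45/4 + 7/12 = 71/6.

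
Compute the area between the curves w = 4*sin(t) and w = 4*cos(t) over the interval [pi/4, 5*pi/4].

On [pi/4, 5*pi/4], (4*sin(t)) - (4*cos(t)) = 4*sin(t) - 4*cos(t) is ≥ 0 throughout, so the area is a single integral of |4*sin(t) - 4*cos(t)|.
∫[pi/4,5*pi/4] (4*sin(t) - 4*cos(t)) dt = 8*sqrt(2).

8*sqrt(2)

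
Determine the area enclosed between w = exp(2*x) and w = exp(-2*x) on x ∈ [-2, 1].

-2 + exp(-4)/2 + exp(-2)/2 + exp(2)/2 + exp(4)/2

The difference (exp(2*x)) - (exp(-2*x)) = exp(2*x) - exp(-2*x) changes sign at x = 0 inside [-2, 1], so split the integral there.
∫[-2,0] (exp(2*x) - exp(-2*x)) dx = -exp(4)/2 - exp(-4)/2 + 1; the area of that piece is -1 + exp(-4)/2 + exp(4)/2.
∫[0,1] (exp(2*x) - exp(-2*x)) dx = -1 + exp(-2)/2 + exp(2)/2.
Total area = (-1 + exp(-4)/2 + exp(4)/2) + (-1 + exp(-2)/2 + exp(2)/2) = -2 + exp(-4)/2 + exp(-2)/2 + exp(2)/2 + exp(4)/2.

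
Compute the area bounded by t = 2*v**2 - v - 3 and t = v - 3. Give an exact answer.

1/3

Both boundary curves give t as a function of v, so integrate with respect to v. Setting them equal: 2*v**2 - 2*v = 0, i.e. 2*v*(v - 1) = 0, so they meet at v = 0, 1.
For v in [0, 1], t = 2*v**2 - v - 3 is on the left; area = ∫[0,1] (-(2*v**2 - 2*v)) dv = 1/3.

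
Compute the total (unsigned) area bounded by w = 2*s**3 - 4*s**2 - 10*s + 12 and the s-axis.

The curve meets the s-axis where 2*s**3 - 4*s**2 - 10*s + 12 = 0, i.e. 2*(s - 3)*(s - 1)*(s + 2) = 0, at s = -2, 1, 3.
On [-2, 1] the curve lies above the axis; ∫[-2,1] (2*s**3 - 4*s**2 - 10*s + 12) ds = 63/2, giving area 63/2.
On [1, 3] the curve lies below the axis; ∫[1,3] (2*s**3 - 4*s**2 - 10*s + 12) ds = -32/3, giving area 32/3.
Total area = 63/2 + 32/3 = 253/6.

253/6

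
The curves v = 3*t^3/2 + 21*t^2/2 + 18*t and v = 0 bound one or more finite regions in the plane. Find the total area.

71/4

Set the curves equal: 3*t^3/2 + 21*t^2/2 + 18*t = 0, so 3*t^3/2 + 21*t^2/2 + 18*t = 0, which factors as 3*t*(t + 3)*(t + 4)/2 = 0. The curves meet at t = -4, -3, 0.
On [-4, -3], v = 3*t^3/2 + 21*t^2/2 + 18*t is on top; that piece has area ∫[-4,-3] (3*t^3/2 + 21*t^2/2 + 18*t) dt = 7/8.
On [-3, 0], v = 0 is on top; that piece has area ∫[-3,0] (-(3*t^3/2 + 21*t^2/2 + 18*t)) dt = 135/8.
Total enclosed area = 7/8 + 135/8 = 71/4.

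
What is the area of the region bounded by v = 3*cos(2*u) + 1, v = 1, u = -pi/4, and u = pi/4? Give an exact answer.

On [-pi/4, pi/4], (3*cos(2*u) + 1) - (1) = 3*cos(2*u) is ≥ 0 throughout, so the area is a single integral of |3*cos(2*u)|.
∫[-pi/4,pi/4] (3*cos(2*u)) du = 3.

3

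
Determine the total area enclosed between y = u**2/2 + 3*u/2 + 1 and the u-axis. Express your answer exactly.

1/12

The curve meets the u-axis where u**2/2 + 3*u/2 + 1 = 0, i.e. (u + 1)*(u + 2)/2 = 0, at u = -2, -1.
On [-2, -1] the curve lies below the axis; ∫[-2,-1] (u**2/2 + 3*u/2 + 1) du = -1/12, giving area 1/12.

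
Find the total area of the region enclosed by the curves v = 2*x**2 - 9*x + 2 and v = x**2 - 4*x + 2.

125/6

Set the curves equal: 2*x**2 - 9*x + 2 = x**2 - 4*x + 2, so x**2 - 5*x = 0, which factors as x*(x - 5) = 0. The curves meet at x = 0, 5.
On [0, 5], v = x**2 - 4*x + 2 is on top; that piece has area ∫[0,5] (-(x**2 - 5*x)) dx = 125/6.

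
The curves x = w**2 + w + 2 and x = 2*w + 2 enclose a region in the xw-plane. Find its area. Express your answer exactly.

1/6

Both boundary curves give x as a function of w, so integrate with respect to w. Setting them equal: w**2 - w = 0, i.e. w*(w - 1) = 0, so they meet at w = 0, 1.
For w in [0, 1], x = w**2 + w + 2 is on the left; area = ∫[0,1] (-(w**2 - w)) dw = 1/6.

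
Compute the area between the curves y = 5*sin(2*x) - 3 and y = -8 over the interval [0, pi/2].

5 + 5*pi/2

On [0, pi/2], (5*sin(2*x) - 3) - (-8) = 5*sin(2*x) + 5 is ≥ 0 throughout, so the area is a single integral of |5*sin(2*x) + 5|.
∫[0,pi/2] (5*sin(2*x) + 5) dx = 5 + 5*pi/2.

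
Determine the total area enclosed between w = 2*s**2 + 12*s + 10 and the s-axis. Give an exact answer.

The curve meets the s-axis where 2*s**2 + 12*s + 10 = 0, i.e. 2*(s + 1)*(s + 5) = 0, at s = -5, -1.
On [-5, -1] the curve lies below the axis; ∫[-5,-1] (2*s**2 + 12*s + 10) ds = -64/3, giving area 64/3.

64/3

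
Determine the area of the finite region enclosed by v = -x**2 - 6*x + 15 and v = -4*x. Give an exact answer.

256/3

Set the curves equal: -x**2 - 6*x + 15 = -4*x, so -x**2 - 2*x + 15 = 0, which factors as -(x - 3)*(x + 5) = 0. The curves meet at x = -5, 3.
On [-5, 3], v = -x**2 - 6*x + 15 is on top; that piece has area ∫[-5,3] (-x**2 - 2*x + 15) dx = 256/3.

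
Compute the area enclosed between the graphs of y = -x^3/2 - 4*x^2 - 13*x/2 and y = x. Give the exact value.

253/24

Set the curves equal: -x^3/2 - 4*x^2 - 13*x/2 = x, so -x^3/2 - 4*x^2 - 15*x/2 = 0, which factors as -x*(x + 3)*(x + 5)/2 = 0. The curves meet at x = -5, -3, 0.
On [-5, -3], y = x is on top; that piece has area ∫[-5,-3] (-(-x^3/2 - 4*x^2 - 15*x/2)) dx = 8/3.
On [-3, 0], y = -x^3/2 - 4*x^2 - 13*x/2 is on top; that piece has area ∫[-3,0] (-x^3/2 - 4*x^2 - 15*x/2) dx = 63/8.
Total enclosed area = 8/3 + 63/8 = 253/24.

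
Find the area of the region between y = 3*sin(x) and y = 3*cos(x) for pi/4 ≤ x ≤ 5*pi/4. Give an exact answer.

6*sqrt(2)

On [pi/4, 5*pi/4], (3*sin(x)) - (3*cos(x)) = 3*sin(x) - 3*cos(x) is ≥ 0 throughout, so the area is a single integral of |3*sin(x) - 3*cos(x)|.
∫[pi/4,5*pi/4] (3*sin(x) - 3*cos(x)) dx = 6*sqrt(2).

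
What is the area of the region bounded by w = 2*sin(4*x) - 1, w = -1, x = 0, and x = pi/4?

1

On [0, pi/4], (2*sin(4*x) - 1) - (-1) = 2*sin(4*x) is ≥ 0 throughout, so the area is a single integral of |2*sin(4*x)|.
∫[0,pi/4] (2*sin(4*x)) dx = 1.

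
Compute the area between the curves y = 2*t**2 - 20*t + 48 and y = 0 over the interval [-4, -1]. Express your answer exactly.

On [-4, -1], (2*t**2 - 20*t + 48) - (0) = 2*t**2 - 20*t + 48 is ≥ 0 throughout, so the area is a single integral of |2*t**2 - 20*t + 48|.
∫[-4,-1] (2*t**2 - 20*t + 48) dt = 336.

336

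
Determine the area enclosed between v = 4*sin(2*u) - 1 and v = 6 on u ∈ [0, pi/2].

-4 + 7*pi/2

On [0, pi/2], (4*sin(2*u) - 1) - (6) = 4*sin(2*u) - 7 is ≤ 0 throughout, so the area is a single integral of |4*sin(2*u) - 7|.
∫[0,pi/2] (4*sin(2*u) - 7) du = 4 - 7*pi/2; the area of that piece is -4 + 7*pi/2.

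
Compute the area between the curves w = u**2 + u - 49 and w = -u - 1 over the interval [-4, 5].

360

On [-4, 5], (u**2 + u - 49) - (-u - 1) = u**2 + 2*u - 48 is ≤ 0 throughout, so the area is a single integral of |u**2 + 2*u - 48|.
∫[-4,5] (u**2 + 2*u - 48) du = -360; the area of that piece is 360.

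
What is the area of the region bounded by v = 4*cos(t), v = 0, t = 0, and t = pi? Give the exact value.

The difference (4*cos(t)) - (0) = 4*cos(t) changes sign at t = pi/2 inside [0, pi], so split the integral there.
∫[0,pi/2] (4*cos(t)) dt = 4.
∫[pi/2,pi] (4*cos(t)) dt = -4; the area of that piece is 4.
Total area = 4 + 4 = 8.

8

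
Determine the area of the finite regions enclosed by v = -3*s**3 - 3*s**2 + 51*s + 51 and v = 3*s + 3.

863/2

Set the curves equal: -3*s**3 - 3*s**2 + 51*s + 51 = 3*s + 3, so -3*s**3 - 3*s**2 + 48*s + 48 = 0, which factors as -3*(s - 4)*(s + 1)*(s + 4) = 0. The curves meet at s = -4, -1, 4.
On [-4, -1], v = 3*s + 3 is on top; that piece has area ∫[-4,-1] (-(-3*s**3 - 3*s**2 + 48*s + 48)) ds = 351/4.
On [-1, 4], v = -3*s**3 - 3*s**2 + 51*s + 51 is on top; that piece has area ∫[-1,4] (-3*s**3 - 3*s**2 + 48*s + 48) ds = 1375/4.
Total enclosed area = 351/4 + 1375/4 = 863/2.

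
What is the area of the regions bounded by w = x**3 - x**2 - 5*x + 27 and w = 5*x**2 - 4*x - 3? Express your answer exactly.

Set the curves equal: x**3 - x**2 - 5*x + 27 = 5*x**2 - 4*x - 3, so x**3 - 6*x**2 - x + 30 = 0, which factors as (x - 5)*(x - 3)*(x + 2) = 0. The curves meet at x = -2, 3, 5.
On [-2, 3], w = x**3 - x**2 - 5*x + 27 is on top; that piece has area ∫[-2,3] (x**3 - 6*x**2 - x + 30) dx = 375/4.
On [3, 5], w = 5*x**2 - 4*x - 3 is on top; that piece has area ∫[3,5] (-(x**3 - 6*x**2 - x + 30)) dx = 8.
Total enclosed area = 375/4 + 8 = 407/4.

407/4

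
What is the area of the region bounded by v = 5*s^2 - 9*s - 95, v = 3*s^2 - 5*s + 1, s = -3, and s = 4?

1876/3

On [-3, 4], (5*s^2 - 9*s - 95) - (3*s^2 - 5*s + 1) = 2*s^2 - 4*s - 96 is ≤ 0 throughout, so the area is a single integral of |2*s^2 - 4*s - 96|.
∫[-3,4] (2*s^2 - 4*s - 96) ds = -1876/3; the area of that piece is 1876/3.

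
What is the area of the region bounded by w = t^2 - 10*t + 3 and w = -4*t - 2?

32/3

Set the curves equal: t^2 - 10*t + 3 = -4*t - 2, so t^2 - 6*t + 5 = 0, which factors as (t - 5)*(t - 1) = 0. The curves meet at t = 1, 5.
On [1, 5], w = -4*t - 2 is on top; that piece has area ∫[1,5] (-(t^2 - 6*t + 5)) dt = 32/3.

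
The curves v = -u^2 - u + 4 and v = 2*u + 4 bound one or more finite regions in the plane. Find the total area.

Set the curves equal: -u^2 - u + 4 = 2*u + 4, so -u^2 - 3*u = 0, which factors as -u*(u + 3) = 0. The curves meet at u = -3, 0.
On [-3, 0], v = -u^2 - u + 4 is on top; that piece has area ∫[-3,0] (-u^2 - 3*u) du = 9/2.

9/2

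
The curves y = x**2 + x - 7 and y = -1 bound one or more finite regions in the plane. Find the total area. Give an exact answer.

Set the curves equal: x**2 + x - 7 = -1, so x**2 + x - 6 = 0, which factors as (x - 2)*(x + 3) = 0. The curves meet at x = -3, 2.
On [-3, 2], y = -1 is on top; that piece has area ∫[-3,2] (-(x**2 + x - 6)) dx = 125/6.

125/6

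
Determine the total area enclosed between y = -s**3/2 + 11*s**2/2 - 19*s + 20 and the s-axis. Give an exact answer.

The curve meets the s-axis where -s**3/2 + 11*s**2/2 - 19*s + 20 = 0, i.e. -(s - 5)*(s - 4)*(s - 2)/2 = 0, at s = 2, 4, 5.
On [2, 4] the curve lies below the axis; ∫[2,4] (-s**3/2 + 11*s**2/2 - 19*s + 20) ds = -4/3, giving area 4/3.
On [4, 5] the curve lies above the axis; ∫[4,5] (-s**3/2 + 11*s**2/2 - 19*s + 20) ds = 5/24, giving area 5/24.
Total area = 4/3 + 5/24 = 37/24.

37/24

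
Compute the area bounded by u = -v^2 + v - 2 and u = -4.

9/2

Both boundary curves give u as a function of v, so integrate with respect to v. Setting them equal: -v^2 + v + 2 = 0, i.e. -(v - 2)*(v + 1) = 0, so they meet at v = -1, 2.
For v in [-1, 2], u = -v^2 + v - 2 is on the right; area = ∫[-1,2] (-v^2 + v + 2) dv = 9/2.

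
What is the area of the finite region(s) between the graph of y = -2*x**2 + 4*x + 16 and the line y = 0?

The curve meets the x-axis where -2*x**2 + 4*x + 16 = 0, i.e. -2*(x - 4)*(x + 2) = 0, at x = -2, 4.
On [-2, 4] the curve lies above the axis; ∫[-2,4] (-2*x**2 + 4*x + 16) dx = 72, giving area 72.

72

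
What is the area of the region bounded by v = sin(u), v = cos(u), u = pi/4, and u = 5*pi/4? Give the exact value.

On [pi/4, 5*pi/4], (sin(u)) - (cos(u)) = sin(u) - cos(u) is ≥ 0 throughout, so the area is a single integral of |sin(u) - cos(u)|.
∫[pi/4,5*pi/4] (sin(u) - cos(u)) du = 2*sqrt(2).

2*sqrt(2)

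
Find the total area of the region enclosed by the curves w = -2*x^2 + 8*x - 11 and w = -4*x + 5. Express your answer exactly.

Set the curves equal: -2*x^2 + 8*x - 11 = -4*x + 5, so -2*x^2 + 12*x - 16 = 0, which factors as -2*(x - 4)*(x - 2) = 0. The curves meet at x = 2, 4.
On [2, 4], w = -2*x^2 + 8*x - 11 is on top; that piece has area ∫[2,4] (-2*x^2 + 12*x - 16) dx = 8/3.

8/3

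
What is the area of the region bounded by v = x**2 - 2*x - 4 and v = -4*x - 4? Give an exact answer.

4/3

Set the curves equal: x**2 - 2*x - 4 = -4*x - 4, so x**2 + 2*x = 0, which factors as x*(x + 2) = 0. The curves meet at x = -2, 0.
On [-2, 0], v = -4*x - 4 is on top; that piece has area ∫[-2,0] (-(x**2 + 2*x)) dx = 4/3.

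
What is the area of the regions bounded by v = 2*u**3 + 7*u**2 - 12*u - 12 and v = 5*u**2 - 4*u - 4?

Set the curves equal: 2*u**3 + 7*u**2 - 12*u - 12 = 5*u**2 - 4*u - 4, so 2*u**3 + 2*u**2 - 8*u - 8 = 0, which factors as 2*(u - 2)*(u + 1)*(u + 2) = 0. The curves meet at u = -2, -1, 2.
On [-2, -1], v = 2*u**3 + 7*u**2 - 12*u - 12 is on top; that piece has area ∫[-2,-1] (2*u**3 + 2*u**2 - 8*u - 8) du = 7/6.
On [-1, 2], v = 5*u**2 - 4*u - 4 is on top; that piece has area ∫[-1,2] (-(2*u**3 + 2*u**2 - 8*u - 8)) du = 45/2.
Total enclosed area = 7/6 + 45/2 = 71/3.

71/3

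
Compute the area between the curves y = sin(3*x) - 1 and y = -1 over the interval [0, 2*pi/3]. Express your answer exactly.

4/3

The difference (sin(3*x) - 1) - (-1) = sin(3*x) changes sign at x = pi/3 inside [0, 2*pi/3], so split the integral there.
∫[0,pi/3] (sin(3*x)) dx = 2/3.
∫[pi/3,2*pi/3] (sin(3*x)) dx = -2/3; the area of that piece is 2/3.
Total area = 2/3 + 2/3 = 4/3.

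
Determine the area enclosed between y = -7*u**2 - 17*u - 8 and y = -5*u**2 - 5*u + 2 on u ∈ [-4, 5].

306

The difference (-7*u**2 - 17*u - 8) - (-5*u**2 - 5*u + 2) = -2*u**2 - 12*u - 10 changes sign at u = -1 inside [-4, 5], so split the integral there.
∫[-4,-1] (-2*u**2 - 12*u - 10) du = 18.
∫[-1,5] (-2*u**2 - 12*u - 10) du = -288; the area of that piece is 288.
Total area = 18 + 288 = 306.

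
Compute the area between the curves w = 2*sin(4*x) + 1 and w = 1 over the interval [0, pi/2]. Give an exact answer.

2

The difference (2*sin(4*x) + 1) - (1) = 2*sin(4*x) changes sign at x = pi/4 inside [0, pi/2], so split the integral there.
∫[0,pi/4] (2*sin(4*x)) dx = 1.
∫[pi/4,pi/2] (2*sin(4*x)) dx = -1; the area of that piece is 1.
Total area = 1 + 1 = 2.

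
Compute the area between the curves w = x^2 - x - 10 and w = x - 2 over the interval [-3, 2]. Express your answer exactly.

The difference (x^2 - x - 10) - (x - 2) = x^2 - 2*x - 8 changes sign at x = -2 inside [-3, 2], so split the integral there.
∫[-3,-2] (x^2 - 2*x - 8) dx = 10/3.
∫[-2,2] (x^2 - 2*x - 8) dx = -80/3; the area of that piece is 80/3.
Total area = 10/3 + 80/3 = 30.

30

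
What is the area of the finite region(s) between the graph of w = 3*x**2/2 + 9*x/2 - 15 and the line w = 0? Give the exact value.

343/4

The curve meets the x-axis where 3*x**2/2 + 9*x/2 - 15 = 0, i.e. 3*(x - 2)*(x + 5)/2 = 0, at x = -5, 2.
On [-5, 2] the curve lies below the axis; ∫[-5,2] (3*x**2/2 + 9*x/2 - 15) dx = -343/4, giving area 343/4.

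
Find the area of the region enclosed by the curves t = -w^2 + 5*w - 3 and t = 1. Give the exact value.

9/2

Both boundary curves give t as a function of w, so integrate with respect to w. Setting them equal: -w^2 + 5*w - 4 = 0, i.e. -(w - 4)*(w - 1) = 0, so they meet at w = 1, 4.
For w in [1, 4], t = -w^2 + 5*w - 3 is on the right; area = ∫[1,4] (-w^2 + 5*w - 4) dw = 9/2.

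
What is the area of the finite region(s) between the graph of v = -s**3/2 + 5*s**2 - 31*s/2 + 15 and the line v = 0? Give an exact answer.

The curve meets the s-axis where -s**3/2 + 5*s**2 - 31*s/2 + 15 = 0, i.e. -(s - 5)*(s - 3)*(s - 2)/2 = 0, at s = 2, 3, 5.
On [2, 3] the curve lies below the axis; ∫[2,3] (-s**3/2 + 5*s**2 - 31*s/2 + 15) ds = -5/24, giving area 5/24.
On [3, 5] the curve lies above the axis; ∫[3,5] (-s**3/2 + 5*s**2 - 31*s/2 + 15) ds = 4/3, giving area 4/3.
Total area = 5/24 + 4/3 = 37/24.

37/24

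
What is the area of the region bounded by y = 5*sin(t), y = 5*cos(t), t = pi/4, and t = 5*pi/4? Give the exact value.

On [pi/4, 5*pi/4], (5*sin(t)) - (5*cos(t)) = 5*sin(t) - 5*cos(t) is ≥ 0 throughout, so the area is a single integral of |5*sin(t) - 5*cos(t)|.
∫[pi/4,5*pi/4] (5*sin(t) - 5*cos(t)) dt = 10*sqrt(2).

10*sqrt(2)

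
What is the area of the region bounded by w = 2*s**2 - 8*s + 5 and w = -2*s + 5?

9

Set the curves equal: 2*s**2 - 8*s + 5 = -2*s + 5, so 2*s**2 - 6*s = 0, which factors as 2*s*(s - 3) = 0. The curves meet at s = 0, 3.
On [0, 3], w = -2*s + 5 is on top; that piece has area ∫[0,3] (-(2*s**2 - 6*s)) ds = 9.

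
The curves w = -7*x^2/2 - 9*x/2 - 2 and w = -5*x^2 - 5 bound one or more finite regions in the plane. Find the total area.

1/4

Set the curves equal: -7*x^2/2 - 9*x/2 - 2 = -5*x^2 - 5, so 3*x^2/2 - 9*x/2 + 3 = 0, which factors as 3*(x - 2)*(x - 1)/2 = 0. The curves meet at x = 1, 2.
On [1, 2], w = -5*x^2 - 5 is on top; that piece has area ∫[1,2] (-(3*x^2/2 - 9*x/2 + 3)) dx = 1/4.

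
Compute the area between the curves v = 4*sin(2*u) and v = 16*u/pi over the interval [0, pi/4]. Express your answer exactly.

2 - pi/2

On [0, pi/4], (4*sin(2*u)) - (16*u/pi) = -16*u/pi + 4*sin(2*u) is ≥ 0 throughout, so the area is a single integral of |-16*u/pi + 4*sin(2*u)|.
∫[0,pi/4] (-16*u/pi + 4*sin(2*u)) du = 2 - pi/2.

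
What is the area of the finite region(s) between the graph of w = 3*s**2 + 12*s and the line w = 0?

The curve meets the s-axis where 3*s**2 + 12*s = 0, i.e. 3*s*(s + 4) = 0, at s = -4, 0.
On [-4, 0] the curve lies below the axis; ∫[-4,0] (3*s**2 + 12*s) ds = -32, giving area 32.

32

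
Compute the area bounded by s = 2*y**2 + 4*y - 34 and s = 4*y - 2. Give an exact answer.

512/3

Both boundary curves give s as a function of y, so integrate with respect to y. Setting them equal: 2*y**2 - 32 = 0, i.e. 2*(y - 4)*(y + 4) = 0, so they meet at y = -4, 4.
For y in [-4, 4], s = 2*y**2 + 4*y - 34 is on the left; area = ∫[-4,4] (-(2*y**2 - 32)) dy = 512/3.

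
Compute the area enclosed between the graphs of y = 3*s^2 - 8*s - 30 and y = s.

Set the curves equal: 3*s^2 - 8*s - 30 = s, so 3*s^2 - 9*s - 30 = 0, which factors as 3*(s - 5)*(s + 2) = 0. The curves meet at s = -2, 5.
On [-2, 5], y = s is on top; that piece has area ∫[-2,5] (-(3*s^2 - 9*s - 30)) ds = 343/2.

343/2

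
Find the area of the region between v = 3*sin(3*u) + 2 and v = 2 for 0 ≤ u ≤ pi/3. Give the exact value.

2

On [0, pi/3], (3*sin(3*u) + 2) - (2) = 3*sin(3*u) is ≥ 0 throughout, so the area is a single integral of |3*sin(3*u)|.
∫[0,pi/3] (3*sin(3*u)) du = 2.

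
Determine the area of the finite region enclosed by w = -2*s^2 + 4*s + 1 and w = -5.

64/3

Set the curves equal: -2*s^2 + 4*s + 1 = -5, so -2*s^2 + 4*s + 6 = 0, which factors as -2*(s - 3)*(s + 1) = 0. The curves meet at s = -1, 3.
On [-1, 3], w = -2*s^2 + 4*s + 1 is on top; that piece has area ∫[-1,3] (-2*s^2 + 4*s + 6) ds = 64/3.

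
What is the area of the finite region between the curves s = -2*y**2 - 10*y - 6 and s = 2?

Both boundary curves give s as a function of y, so integrate with respect to y. Setting them equal: -2*y**2 - 10*y - 8 = 0, i.e. -2*(y + 1)*(y + 4) = 0, so they meet at y = -4, -1.
For y in [-4, -1], s = -2*y**2 - 10*y - 6 is on the right; area = ∫[-4,-1] (-2*y**2 - 10*y - 8) dy = 9.

9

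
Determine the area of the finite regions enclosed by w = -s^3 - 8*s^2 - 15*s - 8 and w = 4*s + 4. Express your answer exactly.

Set the curves equal: -s^3 - 8*s^2 - 15*s - 8 = 4*s + 4, so -s^3 - 8*s^2 - 19*s - 12 = 0, which factors as -(s + 1)*(s + 3)*(s + 4) = 0. The curves meet at s = -4, -3, -1.
On [-4, -3], w = 4*s + 4 is on top; that piece has area ∫[-4,-3] (-(-s^3 - 8*s^2 - 19*s - 12)) ds = 5/12.
On [-3, -1], w = -s^3 - 8*s^2 - 15*s - 8 is on top; that piece has area ∫[-3,-1] (-s^3 - 8*s^2 - 19*s - 12) ds = 8/3.
Total enclosed area = 5/12 + 8/3 = 37/12.

37/12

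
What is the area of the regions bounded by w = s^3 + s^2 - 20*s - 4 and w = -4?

2521/12

Set the curves equal: s^3 + s^2 - 20*s - 4 = -4, so s^3 + s^2 - 20*s = 0, which factors as s*(s - 4)*(s + 5) = 0. The curves meet at s = -5, 0, 4.
On [-5, 0], w = s^3 + s^2 - 20*s - 4 is on top; that piece has area ∫[-5,0] (s^3 + s^2 - 20*s) ds = 1625/12.
On [0, 4], w = -4 is on top; that piece has area ∫[0,4] (-(s^3 + s^2 - 20*s)) ds = 224/3.
Total enclosed area = 1625/12 + 224/3 = 2521/12.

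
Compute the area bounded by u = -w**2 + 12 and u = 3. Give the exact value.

Both boundary curves give u as a function of w, so integrate with respect to w. Setting them equal: -w**2 + 9 = 0, i.e. -(w - 3)*(w + 3) = 0, so they meet at w = -3, 3.
For w in [-3, 3], u = -w**2 + 12 is on the right; area = ∫[-3,3] (-w**2 + 9) dw = 36.

36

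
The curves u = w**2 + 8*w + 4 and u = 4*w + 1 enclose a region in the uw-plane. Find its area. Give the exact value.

Both boundary curves give u as a function of w, so integrate with respect to w. Setting them equal: w**2 + 4*w + 3 = 0, i.e. (w + 1)*(w + 3) = 0, so they meet at w = -3, -1.
For w in [-3, -1], u = w**2 + 8*w + 4 is on the left; area = ∫[-3,-1] (-(w**2 + 4*w + 3)) dw = 4/3.

4/3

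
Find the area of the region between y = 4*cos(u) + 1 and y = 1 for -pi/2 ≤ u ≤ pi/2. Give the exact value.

8

On [-pi/2, pi/2], (4*cos(u) + 1) - (1) = 4*cos(u) is ≥ 0 throughout, so the area is a single integral of |4*cos(u)|.
∫[-pi/2,pi/2] (4*cos(u)) du = 8.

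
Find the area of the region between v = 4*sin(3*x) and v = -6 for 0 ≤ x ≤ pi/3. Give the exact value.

8/3 + 2*pi

On [0, pi/3], (4*sin(3*x)) - (-6) = 4*sin(3*x) + 6 is ≥ 0 throughout, so the area is a single integral of |4*sin(3*x) + 6|.
∫[0,pi/3] (4*sin(3*x) + 6) dx = 8/3 + 2*pi.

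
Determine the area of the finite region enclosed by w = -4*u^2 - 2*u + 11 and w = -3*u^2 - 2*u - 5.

256/3

Set the curves equal: -4*u^2 - 2*u + 11 = -3*u^2 - 2*u - 5, so -u^2 + 16 = 0, which factors as -(u - 4)*(u + 4) = 0. The curves meet at u = -4, 4.
On [-4, 4], w = -4*u^2 - 2*u + 11 is on top; that piece has area ∫[-4,4] (-u^2 + 16) du = 256/3.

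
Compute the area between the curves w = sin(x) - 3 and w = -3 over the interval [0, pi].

On [0, pi], (sin(x) - 3) - (-3) = sin(x) is ≥ 0 throughout, so the area is a single integral of |sin(x)|.
∫[0,pi] (sin(x)) dx = 2.

2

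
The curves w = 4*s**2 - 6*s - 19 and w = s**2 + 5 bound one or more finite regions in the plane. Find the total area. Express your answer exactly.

108

Set the curves equal: 4*s**2 - 6*s - 19 = s**2 + 5, so 3*s**2 - 6*s - 24 = 0, which factors as 3*(s - 4)*(s + 2) = 0. The curves meet at s = -2, 4.
On [-2, 4], w = s**2 + 5 is on top; that piece has area ∫[-2,4] (-(3*s**2 - 6*s - 24)) ds = 108.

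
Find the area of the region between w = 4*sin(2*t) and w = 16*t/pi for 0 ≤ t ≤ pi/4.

2 - pi/2

On [0, pi/4], (4*sin(2*t)) - (16*t/pi) = -16*t/pi + 4*sin(2*t) is ≥ 0 throughout, so the area is a single integral of |-16*t/pi + 4*sin(2*t)|.
∫[0,pi/4] (-16*t/pi + 4*sin(2*t)) dt = 2 - pi/2.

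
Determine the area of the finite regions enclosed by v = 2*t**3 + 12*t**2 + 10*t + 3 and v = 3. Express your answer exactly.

Set the curves equal: 2*t**3 + 12*t**2 + 10*t + 3 = 3, so 2*t**3 + 12*t**2 + 10*t = 0, which factors as 2*t*(t + 1)*(t + 5) = 0. The curves meet at t = -5, -1, 0.
On [-5, -1], v = 2*t**3 + 12*t**2 + 10*t + 3 is on top; that piece has area ∫[-5,-1] (2*t**3 + 12*t**2 + 10*t) dt = 64.
On [-1, 0], v = 3 is on top; that piece has area ∫[-1,0] (-(2*t**3 + 12*t**2 + 10*t)) dt = 3/2.
Total enclosed area = 64 + 3/2 = 131/2.

131/2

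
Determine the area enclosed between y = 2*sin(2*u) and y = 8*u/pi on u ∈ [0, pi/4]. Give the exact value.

On [0, pi/4], (2*sin(2*u)) - (8*u/pi) = -8*u/pi + 2*sin(2*u) is ≥ 0 throughout, so the area is a single integral of |-8*u/pi + 2*sin(2*u)|.
∫[0,pi/4] (-8*u/pi + 2*sin(2*u)) du = 1 - pi/4.

1 - pi/4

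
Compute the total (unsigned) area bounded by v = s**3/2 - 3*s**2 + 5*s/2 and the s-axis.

131/8

The curve meets the s-axis where s**3/2 - 3*s**2 + 5*s/2 = 0, i.e. s*(s - 5)*(s - 1)/2 = 0, at s = 0, 1, 5.
On [0, 1] the curve lies above the axis; ∫[0,1] (s**3/2 - 3*s**2 + 5*s/2) ds = 3/8, giving area 3/8.
On [1, 5] the curve lies below the axis; ∫[1,5] (s**3/2 - 3*s**2 + 5*s/2) ds = -16, giving area 16.
Total area = 3/8 + 16 = 131/8.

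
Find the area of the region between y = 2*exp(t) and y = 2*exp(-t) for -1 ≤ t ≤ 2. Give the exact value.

The difference (2*exp(t)) - (2*exp(-t)) = 2*exp(t) - 2*exp(-t) changes sign at t = 0 inside [-1, 2], so split the integral there.
∫[-1,0] (2*exp(t) - 2*exp(-t)) dt = -2*exp(1) - 2*exp(-1) + 4; the area of that piece is -4 + 2*exp(-1) + 2*exp(1).
∫[0,2] (2*exp(t) - 2*exp(-t)) dt = -4 + 2*exp(-2) + 2*exp(2).
Total area = (-4 + 2*exp(-1) + 2*exp(1)) + (-4 + 2*exp(-2) + 2*exp(2)) = -8 + 2*exp(-2) + 2*exp(-1) + 2*exp(1) + 2*exp(2).

-8 + 2*exp(-2) + 2*exp(-1) + 2*exp(1) + 2*exp(2)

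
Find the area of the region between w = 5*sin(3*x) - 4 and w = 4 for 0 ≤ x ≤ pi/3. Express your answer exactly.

On [0, pi/3], (5*sin(3*x) - 4) - (4) = 5*sin(3*x) - 8 is ≤ 0 throughout, so the area is a single integral of |5*sin(3*x) - 8|.
∫[0,pi/3] (5*sin(3*x) - 8) dx = 10/3 - 8*pi/3; the area of that piece is -10/3 + 8*pi/3.

-10/3 + 8*pi/3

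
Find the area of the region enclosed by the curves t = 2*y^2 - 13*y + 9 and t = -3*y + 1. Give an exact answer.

Both boundary curves give t as a function of y, so integrate with respect to y. Setting them equal: 2*y^2 - 10*y + 8 = 0, i.e. 2*(y - 4)*(y - 1) = 0, so they meet at y = 1, 4.
For y in [1, 4], t = 2*y^2 - 13*y + 9 is on the left; area = ∫[1,4] (-(2*y^2 - 10*y + 8)) dy = 9.

9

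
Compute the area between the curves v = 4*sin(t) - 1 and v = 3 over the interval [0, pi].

-8 + 4*pi

On [0, pi], (4*sin(t) - 1) - (3) = 4*sin(t) - 4 is ≤ 0 throughout, so the area is a single integral of |4*sin(t) - 4|.
∫[0,pi] (4*sin(t) - 4) dt = 8 - 4*pi; the area of that piece is -8 + 4*pi.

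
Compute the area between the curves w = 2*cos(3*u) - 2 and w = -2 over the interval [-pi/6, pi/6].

4/3

On [-pi/6, pi/6], (2*cos(3*u) - 2) - (-2) = 2*cos(3*u) is ≥ 0 throughout, so the area is a single integral of |2*cos(3*u)|.
∫[-pi/6,pi/6] (2*cos(3*u)) du = 4/3.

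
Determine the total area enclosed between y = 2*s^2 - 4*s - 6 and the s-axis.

The curve meets the s-axis where 2*s^2 - 4*s - 6 = 0, i.e. 2*(s - 3)*(s + 1) = 0, at s = -1, 3.
On [-1, 3] the curve lies below the axis; ∫[-1,3] (2*s^2 - 4*s - 6) ds = -64/3, giving area 64/3.

64/3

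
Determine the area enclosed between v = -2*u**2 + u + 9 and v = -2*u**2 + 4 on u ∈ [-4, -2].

On [-4, -2], (-2*u**2 + u + 9) - (-2*u**2 + 4) = u + 5 is ≥ 0 throughout, so the area is a single integral of |u + 5|.
∫[-4,-2] (u + 5) du = 4.

4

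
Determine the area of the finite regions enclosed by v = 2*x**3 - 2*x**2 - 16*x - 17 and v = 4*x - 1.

443/3

Set the curves equal: 2*x**3 - 2*x**2 - 16*x - 17 = 4*x - 1, so 2*x**3 - 2*x**2 - 20*x - 16 = 0, which factors as 2*(x - 4)*(x + 1)*(x + 2) = 0. The curves meet at x = -2, -1, 4.
On [-2, -1], v = 2*x**3 - 2*x**2 - 16*x - 17 is on top; that piece has area ∫[-2,-1] (2*x**3 - 2*x**2 - 20*x - 16) dx = 11/6.
On [-1, 4], v = 4*x - 1 is on top; that piece has area ∫[-1,4] (-(2*x**3 - 2*x**2 - 20*x - 16)) dx = 875/6.
Total enclosed area = 11/6 + 875/6 = 443/3.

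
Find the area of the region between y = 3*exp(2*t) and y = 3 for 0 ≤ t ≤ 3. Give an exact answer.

-21/2 + 3*exp(6)/2

On [0, 3], (3*exp(2*t)) - (3) = 3*exp(2*t) - 3 is ≥ 0 throughout, so the area is a single integral of |3*exp(2*t) - 3|.
∫[0,3] (3*exp(2*t) - 3) dt = -21/2 + 3*exp(6)/2.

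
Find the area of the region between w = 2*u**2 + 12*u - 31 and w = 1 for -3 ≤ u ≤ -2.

On [-3, -2], (2*u**2 + 12*u - 31) - (1) = 2*u**2 + 12*u - 32 is ≤ 0 throughout, so the area is a single integral of |2*u**2 + 12*u - 32|.
∫[-3,-2] (2*u**2 + 12*u - 32) du = -148/3; the area of that piece is 148/3.

148/3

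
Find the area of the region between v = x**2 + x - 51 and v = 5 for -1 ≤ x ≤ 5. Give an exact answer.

282

On [-1, 5], (x**2 + x - 51) - (5) = x**2 + x - 56 is ≤ 0 throughout, so the area is a single integral of |x**2 + x - 56|.
∫[-1,5] (x**2 + x - 56) dx = -282; the area of that piece is 282.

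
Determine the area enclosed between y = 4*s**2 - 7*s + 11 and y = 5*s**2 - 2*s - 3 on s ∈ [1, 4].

The difference (4*s**2 - 7*s + 11) - (5*s**2 - 2*s - 3) = -s**2 - 5*s + 14 changes sign at s = 2 inside [1, 4], so split the integral there.
∫[1,2] (-s**2 - 5*s + 14) ds = 25/6.
∫[2,4] (-s**2 - 5*s + 14) ds = -62/3; the area of that piece is 62/3.
Total area = 25/6 + 62/3 = 149/6.

149/6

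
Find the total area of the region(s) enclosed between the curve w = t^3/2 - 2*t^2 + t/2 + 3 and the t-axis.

71/12

The curve meets the t-axis where t^3/2 - 2*t^2 + t/2 + 3 = 0, i.e. (t - 3)*(t - 2)*(t + 1)/2 = 0, at t = -1, 2, 3.
On [-1, 2] the curve lies above the axis; ∫[-1,2] (t^3/2 - 2*t^2 + t/2 + 3) dt = 45/8, giving area 45/8.
On [2, 3] the curve lies below the axis; ∫[2,3] (t^3/2 - 2*t^2 + t/2 + 3) dt = -7/24, giving area 7/24.
Total area = 45/8 + 7/24 = 71/12.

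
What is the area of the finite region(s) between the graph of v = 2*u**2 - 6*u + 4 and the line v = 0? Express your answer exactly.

The curve meets the u-axis where 2*u**2 - 6*u + 4 = 0, i.e. 2*(u - 2)*(u - 1) = 0, at u = 1, 2.
On [1, 2] the curve lies below the axis; ∫[1,2] (2*u**2 - 6*u + 4) du = -1/3, giving area 1/3.

1/3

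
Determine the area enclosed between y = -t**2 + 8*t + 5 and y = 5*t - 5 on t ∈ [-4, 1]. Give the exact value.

235/6

The difference (-t**2 + 8*t + 5) - (5*t - 5) = -t**2 + 3*t + 10 changes sign at t = -2 inside [-4, 1], so split the integral there.
∫[-4,-2] (-t**2 + 3*t + 10) dt = -50/3; the area of that piece is 50/3.
∫[-2,1] (-t**2 + 3*t + 10) dt = 45/2.
Total area = 50/3 + 45/2 = 235/6.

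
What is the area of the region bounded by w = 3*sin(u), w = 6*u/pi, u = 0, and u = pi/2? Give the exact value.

3 - 3*pi/4

On [0, pi/2], (3*sin(u)) - (6*u/pi) = -6*u/pi + 3*sin(u) is ≥ 0 throughout, so the area is a single integral of |-6*u/pi + 3*sin(u)|.
∫[0,pi/2] (-6*u/pi + 3*sin(u)) du = 3 - 3*pi/4.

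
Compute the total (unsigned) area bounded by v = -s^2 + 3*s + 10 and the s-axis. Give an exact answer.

The curve meets the s-axis where -s^2 + 3*s + 10 = 0, i.e. -(s - 5)*(s + 2) = 0, at s = -2, 5.
On [-2, 5] the curve lies above the axis; ∫[-2,5] (-s^2 + 3*s + 10) ds = 343/6, giving area 343/6.

343/6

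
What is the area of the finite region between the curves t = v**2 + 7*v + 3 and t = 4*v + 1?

1/6

Both boundary curves give t as a function of v, so integrate with respect to v. Setting them equal: v**2 + 3*v + 2 = 0, i.e. (v + 1)*(v + 2) = 0, so they meet at v = -2, -1.
For v in [-2, -1], t = v**2 + 7*v + 3 is on the left; area = ∫[-2,-1] (-(v**2 + 3*v + 2)) dv = 1/6.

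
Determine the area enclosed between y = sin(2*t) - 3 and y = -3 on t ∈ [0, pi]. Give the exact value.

The difference (sin(2*t) - 3) - (-3) = sin(2*t) changes sign at t = pi/2 inside [0, pi], so split the integral there.
∫[0,pi/2] (sin(2*t)) dt = 1.
∫[pi/2,pi] (sin(2*t)) dt = -1; the area of that piece is 1.
Total area = 1 + 1 = 2.

2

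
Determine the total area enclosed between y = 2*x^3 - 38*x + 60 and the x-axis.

517

The curve meets the x-axis where 2*x^3 - 38*x + 60 = 0, i.e. 2*(x - 3)*(x - 2)*(x + 5) = 0, at x = -5, 2, 3.
On [-5, 2] the curve lies above the axis; ∫[-5,2] (2*x^3 - 38*x + 60) dx = 1029/2, giving area 1029/2.
On [2, 3] the curve lies below the axis; ∫[2,3] (2*x^3 - 38*x + 60) dx = -5/2, giving area 5/2.
Total area = 1029/2 + 5/2 = 517.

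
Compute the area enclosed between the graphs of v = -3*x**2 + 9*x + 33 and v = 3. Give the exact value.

Set the curves equal: -3*x**2 + 9*x + 33 = 3, so -3*x**2 + 9*x + 30 = 0, which factors as -3*(x - 5)*(x + 2) = 0. The curves meet at x = -2, 5.
On [-2, 5], v = -3*x**2 + 9*x + 33 is on top; that piece has area ∫[-2,5] (-3*x**2 + 9*x + 30) dx = 343/2.

343/2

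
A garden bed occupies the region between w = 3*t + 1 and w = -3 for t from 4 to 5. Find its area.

On [4, 5], (3*t + 1) - (-3) = 3*t + 4 is ≥ 0 throughout, so the area is a single integral of |3*t + 4|.
∫[4,5] (3*t + 4) dt = 35/2.

35/2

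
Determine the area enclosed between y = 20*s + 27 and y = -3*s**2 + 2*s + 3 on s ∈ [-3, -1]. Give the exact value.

The difference (20*s + 27) - (-3*s**2 + 2*s + 3) = 3*s**2 + 18*s + 24 changes sign at s = -2 inside [-3, -1], so split the integral there.
∫[-3,-2] (3*s**2 + 18*s + 24) ds = -2; the area of that piece is 2.
∫[-2,-1] (3*s**2 + 18*s + 24) ds = 4.
Total area = 2 + 4 = 6.

6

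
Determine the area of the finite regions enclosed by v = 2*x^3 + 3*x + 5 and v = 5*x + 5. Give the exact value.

1

Set the curves equal: 2*x^3 + 3*x + 5 = 5*x + 5, so 2*x^3 - 2*x = 0, which factors as 2*x*(x - 1)*(x + 1) = 0. The curves meet at x = -1, 0, 1.
On [-1, 0], v = 2*x^3 + 3*x + 5 is on top; that piece has area ∫[-1,0] (2*x^3 - 2*x) dx = 1/2.
On [0, 1], v = 5*x + 5 is on top; that piece has area ∫[0,1] (-(2*x^3 - 2*x)) dx = 1/2.
Total enclosed area = 1/2 + 1/2 = 1.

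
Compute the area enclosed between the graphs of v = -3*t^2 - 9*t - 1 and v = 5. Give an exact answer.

Set the curves equal: -3*t^2 - 9*t - 1 = 5, so -3*t^2 - 9*t - 6 = 0, which factors as -3*(t + 1)*(t + 2) = 0. The curves meet at t = -2, -1.
On [-2, -1], v = -3*t^2 - 9*t - 1 is on top; that piece has area ∫[-2,-1] (-3*t^2 - 9*t - 6) dt = 1/2.

1/2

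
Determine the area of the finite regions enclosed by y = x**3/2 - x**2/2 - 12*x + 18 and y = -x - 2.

Set the curves equal: x**3/2 - x**2/2 - 12*x + 18 = -x - 2, so x**3/2 - x**2/2 - 11*x + 20 = 0, which factors as (x - 4)*(x - 2)*(x + 5)/2 = 0. The curves meet at x = -5, 2, 4.
On [-5, 2], y = x**3/2 - x**2/2 - 12*x + 18 is on top; that piece has area ∫[-5,2] (x**3/2 - x**2/2 - 11*x + 20) dx = 3773/24.
On [2, 4], y = -x - 2 is on top; that piece has area ∫[2,4] (-(x**3/2 - x**2/2 - 11*x + 20)) dx = 16/3.
Total enclosed area = 3773/24 + 16/3 = 3901/24.

3901/24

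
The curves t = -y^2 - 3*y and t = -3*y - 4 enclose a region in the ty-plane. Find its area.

Both boundary curves give t as a function of y, so integrate with respect to y. Setting them equal: -y^2 + 4 = 0, i.e. -(y - 2)*(y + 2) = 0, so they meet at y = -2, 2.
For y in [-2, 2], t = -y^2 - 3*y is on the right; area = ∫[-2,2] (-y^2 + 4) dy = 32/3.

32/3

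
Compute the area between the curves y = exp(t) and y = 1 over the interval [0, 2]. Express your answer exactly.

On [0, 2], (exp(t)) - (1) = exp(t) - 1 is ≥ 0 throughout, so the area is a single integral of |exp(t) - 1|.
∫[0,2] (exp(t) - 1) dt = -3 + exp(2).

-3 + exp(2)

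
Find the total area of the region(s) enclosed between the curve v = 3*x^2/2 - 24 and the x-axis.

The curve meets the x-axis where 3*x^2/2 - 24 = 0, i.e. 3*(x - 4)*(x + 4)/2 = 0, at x = -4, 4.
On [-4, 4] the curve lies below the axis; ∫[-4,4] (3*x^2/2 - 24) dx = -128, giving area 128.

128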